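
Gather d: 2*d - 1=2*d - 1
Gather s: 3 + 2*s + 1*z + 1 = 2*s + z + 4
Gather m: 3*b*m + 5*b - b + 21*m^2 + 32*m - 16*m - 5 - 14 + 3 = 4*b + 21*m^2 + m*(3*b + 16) - 16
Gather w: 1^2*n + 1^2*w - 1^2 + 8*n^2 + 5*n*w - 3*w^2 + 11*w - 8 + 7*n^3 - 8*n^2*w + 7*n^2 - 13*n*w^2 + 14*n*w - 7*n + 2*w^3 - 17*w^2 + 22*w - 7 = 7*n^3 + 15*n^2 - 6*n + 2*w^3 + w^2*(-13*n - 20) + w*(-8*n^2 + 19*n + 34) - 16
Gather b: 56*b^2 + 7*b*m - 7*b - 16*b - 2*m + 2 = 56*b^2 + b*(7*m - 23) - 2*m + 2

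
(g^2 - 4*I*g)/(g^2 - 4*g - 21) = g*(-g + 4*I)/(-g^2 + 4*g + 21)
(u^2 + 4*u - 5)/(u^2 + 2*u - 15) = (u - 1)/(u - 3)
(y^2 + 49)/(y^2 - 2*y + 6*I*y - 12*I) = (y^2 + 49)/(y^2 + y*(-2 + 6*I) - 12*I)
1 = 1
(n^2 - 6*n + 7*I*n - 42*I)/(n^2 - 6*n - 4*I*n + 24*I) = (n + 7*I)/(n - 4*I)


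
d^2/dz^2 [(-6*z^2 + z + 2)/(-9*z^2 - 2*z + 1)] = 2*(-189*z^3 - 324*z^2 - 135*z - 22)/(729*z^6 + 486*z^5 - 135*z^4 - 100*z^3 + 15*z^2 + 6*z - 1)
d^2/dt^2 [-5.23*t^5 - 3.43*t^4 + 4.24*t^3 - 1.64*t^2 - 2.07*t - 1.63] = -104.6*t^3 - 41.16*t^2 + 25.44*t - 3.28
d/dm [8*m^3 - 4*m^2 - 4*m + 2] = 24*m^2 - 8*m - 4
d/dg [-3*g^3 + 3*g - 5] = 3 - 9*g^2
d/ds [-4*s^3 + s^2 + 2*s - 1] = -12*s^2 + 2*s + 2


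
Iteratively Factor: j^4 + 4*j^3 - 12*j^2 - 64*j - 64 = (j - 4)*(j^3 + 8*j^2 + 20*j + 16) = (j - 4)*(j + 4)*(j^2 + 4*j + 4) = (j - 4)*(j + 2)*(j + 4)*(j + 2)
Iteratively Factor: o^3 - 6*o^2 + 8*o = (o - 4)*(o^2 - 2*o) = o*(o - 4)*(o - 2)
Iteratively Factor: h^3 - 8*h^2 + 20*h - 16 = (h - 2)*(h^2 - 6*h + 8) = (h - 2)^2*(h - 4)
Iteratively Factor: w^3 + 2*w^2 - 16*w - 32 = (w + 2)*(w^2 - 16) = (w - 4)*(w + 2)*(w + 4)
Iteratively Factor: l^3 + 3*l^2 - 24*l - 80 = (l - 5)*(l^2 + 8*l + 16) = (l - 5)*(l + 4)*(l + 4)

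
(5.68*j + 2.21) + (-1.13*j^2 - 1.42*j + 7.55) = -1.13*j^2 + 4.26*j + 9.76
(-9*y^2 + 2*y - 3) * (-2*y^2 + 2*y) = 18*y^4 - 22*y^3 + 10*y^2 - 6*y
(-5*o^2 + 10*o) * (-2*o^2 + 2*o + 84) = 10*o^4 - 30*o^3 - 400*o^2 + 840*o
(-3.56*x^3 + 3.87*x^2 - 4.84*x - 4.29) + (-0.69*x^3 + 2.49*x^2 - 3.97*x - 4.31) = -4.25*x^3 + 6.36*x^2 - 8.81*x - 8.6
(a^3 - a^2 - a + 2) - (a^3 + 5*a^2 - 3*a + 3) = -6*a^2 + 2*a - 1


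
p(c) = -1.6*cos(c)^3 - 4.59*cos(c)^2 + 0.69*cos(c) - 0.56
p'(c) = 4.8*sin(c)*cos(c)^2 + 9.18*sin(c)*cos(c) - 0.69*sin(c)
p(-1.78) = -0.89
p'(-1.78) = 2.34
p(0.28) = -5.56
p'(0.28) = 3.47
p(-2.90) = -4.09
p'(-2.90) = 1.21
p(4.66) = -0.61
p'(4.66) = 1.16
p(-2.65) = -3.64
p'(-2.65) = 2.38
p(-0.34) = -5.33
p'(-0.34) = -4.08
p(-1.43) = -0.56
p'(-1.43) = -0.69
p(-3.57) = -3.78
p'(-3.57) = -2.11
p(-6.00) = -5.55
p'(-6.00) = 3.51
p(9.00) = -3.79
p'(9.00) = -2.09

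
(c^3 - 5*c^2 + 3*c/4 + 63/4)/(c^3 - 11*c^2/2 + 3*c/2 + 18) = (c - 7/2)/(c - 4)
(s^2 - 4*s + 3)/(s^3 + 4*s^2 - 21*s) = (s - 1)/(s*(s + 7))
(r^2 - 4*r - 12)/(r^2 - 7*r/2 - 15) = 2*(r + 2)/(2*r + 5)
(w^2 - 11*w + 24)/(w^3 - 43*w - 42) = (-w^2 + 11*w - 24)/(-w^3 + 43*w + 42)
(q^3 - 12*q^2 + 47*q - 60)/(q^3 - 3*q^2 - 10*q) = (q^2 - 7*q + 12)/(q*(q + 2))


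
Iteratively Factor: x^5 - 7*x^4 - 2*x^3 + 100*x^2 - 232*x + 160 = (x - 2)*(x^4 - 5*x^3 - 12*x^2 + 76*x - 80) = (x - 2)*(x + 4)*(x^3 - 9*x^2 + 24*x - 20) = (x - 2)^2*(x + 4)*(x^2 - 7*x + 10) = (x - 5)*(x - 2)^2*(x + 4)*(x - 2)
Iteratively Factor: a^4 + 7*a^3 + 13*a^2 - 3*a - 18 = (a + 3)*(a^3 + 4*a^2 + a - 6) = (a + 2)*(a + 3)*(a^2 + 2*a - 3) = (a + 2)*(a + 3)^2*(a - 1)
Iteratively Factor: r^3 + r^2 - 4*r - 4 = (r + 1)*(r^2 - 4) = (r + 1)*(r + 2)*(r - 2)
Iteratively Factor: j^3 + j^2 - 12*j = (j)*(j^2 + j - 12) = j*(j - 3)*(j + 4)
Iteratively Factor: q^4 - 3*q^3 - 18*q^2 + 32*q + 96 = (q - 4)*(q^3 + q^2 - 14*q - 24) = (q - 4)*(q + 3)*(q^2 - 2*q - 8) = (q - 4)*(q + 2)*(q + 3)*(q - 4)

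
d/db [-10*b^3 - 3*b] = -30*b^2 - 3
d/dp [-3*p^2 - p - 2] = -6*p - 1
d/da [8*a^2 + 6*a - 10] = 16*a + 6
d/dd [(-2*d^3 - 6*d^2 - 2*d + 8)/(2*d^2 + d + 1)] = 2*(-2*d^4 - 2*d^3 - 4*d^2 - 22*d - 5)/(4*d^4 + 4*d^3 + 5*d^2 + 2*d + 1)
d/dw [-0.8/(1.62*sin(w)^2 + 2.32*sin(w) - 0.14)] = (2.592*sin(w) + 1.856)*cos(w)/(1.62*sin(w)^2 + 2.32*sin(w) - 0.14)^2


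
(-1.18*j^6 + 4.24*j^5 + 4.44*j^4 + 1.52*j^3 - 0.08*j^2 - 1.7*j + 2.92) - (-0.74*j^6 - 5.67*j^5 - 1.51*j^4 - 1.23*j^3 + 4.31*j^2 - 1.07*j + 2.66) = -0.44*j^6 + 9.91*j^5 + 5.95*j^4 + 2.75*j^3 - 4.39*j^2 - 0.63*j + 0.26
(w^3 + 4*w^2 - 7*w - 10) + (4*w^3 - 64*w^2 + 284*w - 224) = 5*w^3 - 60*w^2 + 277*w - 234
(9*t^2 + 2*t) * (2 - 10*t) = -90*t^3 - 2*t^2 + 4*t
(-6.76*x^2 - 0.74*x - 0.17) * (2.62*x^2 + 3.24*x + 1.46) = -17.7112*x^4 - 23.8412*x^3 - 12.7126*x^2 - 1.6312*x - 0.2482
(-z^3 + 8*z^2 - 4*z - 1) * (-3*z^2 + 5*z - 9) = 3*z^5 - 29*z^4 + 61*z^3 - 89*z^2 + 31*z + 9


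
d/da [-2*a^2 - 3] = -4*a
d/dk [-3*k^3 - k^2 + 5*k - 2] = -9*k^2 - 2*k + 5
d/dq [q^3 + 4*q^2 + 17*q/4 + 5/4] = 3*q^2 + 8*q + 17/4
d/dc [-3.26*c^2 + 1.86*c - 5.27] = 1.86 - 6.52*c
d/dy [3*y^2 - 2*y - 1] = 6*y - 2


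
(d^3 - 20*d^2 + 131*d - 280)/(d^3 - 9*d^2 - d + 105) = (d - 8)/(d + 3)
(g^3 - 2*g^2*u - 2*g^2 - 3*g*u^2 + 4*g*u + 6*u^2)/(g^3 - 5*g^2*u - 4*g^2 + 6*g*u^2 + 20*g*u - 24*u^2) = (-g^2 - g*u + 2*g + 2*u)/(-g^2 + 2*g*u + 4*g - 8*u)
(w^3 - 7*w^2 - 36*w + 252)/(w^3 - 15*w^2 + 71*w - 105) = (w^2 - 36)/(w^2 - 8*w + 15)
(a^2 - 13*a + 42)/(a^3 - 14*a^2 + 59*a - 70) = (a - 6)/(a^2 - 7*a + 10)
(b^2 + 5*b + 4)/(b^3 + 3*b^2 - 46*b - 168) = (b + 1)/(b^2 - b - 42)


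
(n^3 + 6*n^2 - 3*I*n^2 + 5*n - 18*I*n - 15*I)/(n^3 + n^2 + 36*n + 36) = (n^2 + n*(5 - 3*I) - 15*I)/(n^2 + 36)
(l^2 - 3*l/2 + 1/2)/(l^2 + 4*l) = (2*l^2 - 3*l + 1)/(2*l*(l + 4))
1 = 1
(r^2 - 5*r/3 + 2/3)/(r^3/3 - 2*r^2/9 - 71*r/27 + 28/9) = 9*(3*r^2 - 5*r + 2)/(9*r^3 - 6*r^2 - 71*r + 84)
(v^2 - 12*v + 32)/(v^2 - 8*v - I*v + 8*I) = (v - 4)/(v - I)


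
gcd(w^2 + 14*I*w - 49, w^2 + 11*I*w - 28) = w + 7*I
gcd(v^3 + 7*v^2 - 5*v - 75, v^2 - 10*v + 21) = v - 3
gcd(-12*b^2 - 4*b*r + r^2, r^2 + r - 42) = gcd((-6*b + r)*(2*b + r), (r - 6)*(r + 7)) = 1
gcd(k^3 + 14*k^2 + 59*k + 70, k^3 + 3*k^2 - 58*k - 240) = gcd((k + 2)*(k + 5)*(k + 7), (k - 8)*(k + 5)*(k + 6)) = k + 5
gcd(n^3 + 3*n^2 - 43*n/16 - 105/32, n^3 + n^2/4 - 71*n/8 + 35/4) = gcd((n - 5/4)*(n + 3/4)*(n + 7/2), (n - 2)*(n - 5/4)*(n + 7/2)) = n^2 + 9*n/4 - 35/8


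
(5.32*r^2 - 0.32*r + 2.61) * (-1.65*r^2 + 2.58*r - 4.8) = -8.778*r^4 + 14.2536*r^3 - 30.6681*r^2 + 8.2698*r - 12.528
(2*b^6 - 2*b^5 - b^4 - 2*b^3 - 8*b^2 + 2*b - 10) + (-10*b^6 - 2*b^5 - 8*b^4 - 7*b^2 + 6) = -8*b^6 - 4*b^5 - 9*b^4 - 2*b^3 - 15*b^2 + 2*b - 4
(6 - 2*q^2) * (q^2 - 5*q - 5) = -2*q^4 + 10*q^3 + 16*q^2 - 30*q - 30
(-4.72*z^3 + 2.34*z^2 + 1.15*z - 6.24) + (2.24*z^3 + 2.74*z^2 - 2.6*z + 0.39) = -2.48*z^3 + 5.08*z^2 - 1.45*z - 5.85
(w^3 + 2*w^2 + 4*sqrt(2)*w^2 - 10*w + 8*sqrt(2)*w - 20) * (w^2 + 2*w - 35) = w^5 + 4*w^4 + 4*sqrt(2)*w^4 - 41*w^3 + 16*sqrt(2)*w^3 - 124*sqrt(2)*w^2 - 110*w^2 - 280*sqrt(2)*w + 310*w + 700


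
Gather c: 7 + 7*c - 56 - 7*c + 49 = 0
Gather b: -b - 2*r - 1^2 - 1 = -b - 2*r - 2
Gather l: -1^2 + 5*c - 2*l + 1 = 5*c - 2*l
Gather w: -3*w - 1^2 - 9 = -3*w - 10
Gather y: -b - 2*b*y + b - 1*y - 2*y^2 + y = -2*b*y - 2*y^2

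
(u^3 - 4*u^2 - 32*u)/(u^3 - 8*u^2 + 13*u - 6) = u*(u^2 - 4*u - 32)/(u^3 - 8*u^2 + 13*u - 6)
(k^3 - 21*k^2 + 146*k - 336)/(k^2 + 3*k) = (k^3 - 21*k^2 + 146*k - 336)/(k*(k + 3))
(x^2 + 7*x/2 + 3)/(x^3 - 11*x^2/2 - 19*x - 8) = (2*x + 3)/(2*x^2 - 15*x - 8)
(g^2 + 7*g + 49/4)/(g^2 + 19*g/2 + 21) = (g + 7/2)/(g + 6)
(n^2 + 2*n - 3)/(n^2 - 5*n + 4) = (n + 3)/(n - 4)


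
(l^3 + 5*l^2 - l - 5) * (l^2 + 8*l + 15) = l^5 + 13*l^4 + 54*l^3 + 62*l^2 - 55*l - 75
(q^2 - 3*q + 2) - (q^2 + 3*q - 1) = 3 - 6*q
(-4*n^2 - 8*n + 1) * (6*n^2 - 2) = -24*n^4 - 48*n^3 + 14*n^2 + 16*n - 2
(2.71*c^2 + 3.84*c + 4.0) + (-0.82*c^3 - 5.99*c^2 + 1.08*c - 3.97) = -0.82*c^3 - 3.28*c^2 + 4.92*c + 0.0299999999999998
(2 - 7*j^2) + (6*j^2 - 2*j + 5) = -j^2 - 2*j + 7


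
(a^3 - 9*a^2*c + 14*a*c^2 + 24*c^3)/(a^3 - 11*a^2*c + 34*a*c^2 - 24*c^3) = (a + c)/(a - c)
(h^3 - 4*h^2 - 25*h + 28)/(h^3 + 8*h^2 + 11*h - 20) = (h - 7)/(h + 5)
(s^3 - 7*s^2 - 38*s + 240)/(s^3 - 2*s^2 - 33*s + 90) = (s - 8)/(s - 3)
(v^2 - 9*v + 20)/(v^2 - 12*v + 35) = (v - 4)/(v - 7)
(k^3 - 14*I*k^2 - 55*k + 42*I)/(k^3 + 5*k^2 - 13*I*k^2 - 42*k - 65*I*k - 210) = (k - I)/(k + 5)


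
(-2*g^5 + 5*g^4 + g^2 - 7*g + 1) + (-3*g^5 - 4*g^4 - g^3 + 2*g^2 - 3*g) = -5*g^5 + g^4 - g^3 + 3*g^2 - 10*g + 1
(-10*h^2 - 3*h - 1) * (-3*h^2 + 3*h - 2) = 30*h^4 - 21*h^3 + 14*h^2 + 3*h + 2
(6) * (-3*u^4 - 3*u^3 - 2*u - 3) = -18*u^4 - 18*u^3 - 12*u - 18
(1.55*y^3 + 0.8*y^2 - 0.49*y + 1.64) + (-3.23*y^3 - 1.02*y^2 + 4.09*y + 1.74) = -1.68*y^3 - 0.22*y^2 + 3.6*y + 3.38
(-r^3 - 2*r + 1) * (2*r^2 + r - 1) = -2*r^5 - r^4 - 3*r^3 + 3*r - 1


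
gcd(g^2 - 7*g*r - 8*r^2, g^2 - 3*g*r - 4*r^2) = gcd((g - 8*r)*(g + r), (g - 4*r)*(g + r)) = g + r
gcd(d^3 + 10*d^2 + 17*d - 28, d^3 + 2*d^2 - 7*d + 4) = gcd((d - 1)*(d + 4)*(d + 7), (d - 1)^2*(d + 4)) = d^2 + 3*d - 4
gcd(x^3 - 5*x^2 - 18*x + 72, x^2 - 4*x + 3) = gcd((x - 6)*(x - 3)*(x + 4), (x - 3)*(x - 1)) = x - 3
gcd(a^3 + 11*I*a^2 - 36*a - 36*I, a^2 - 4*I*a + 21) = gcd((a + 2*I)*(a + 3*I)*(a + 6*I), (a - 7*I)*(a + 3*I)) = a + 3*I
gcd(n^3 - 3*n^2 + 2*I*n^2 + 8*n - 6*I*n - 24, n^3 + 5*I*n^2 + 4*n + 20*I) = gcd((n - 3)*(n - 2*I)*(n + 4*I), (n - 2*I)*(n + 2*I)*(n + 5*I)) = n - 2*I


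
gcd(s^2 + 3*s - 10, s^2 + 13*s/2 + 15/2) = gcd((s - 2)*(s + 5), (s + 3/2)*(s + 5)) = s + 5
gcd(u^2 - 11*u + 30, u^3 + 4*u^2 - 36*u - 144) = u - 6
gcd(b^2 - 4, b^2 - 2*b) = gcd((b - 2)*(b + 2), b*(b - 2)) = b - 2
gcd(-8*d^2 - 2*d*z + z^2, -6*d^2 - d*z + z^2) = 2*d + z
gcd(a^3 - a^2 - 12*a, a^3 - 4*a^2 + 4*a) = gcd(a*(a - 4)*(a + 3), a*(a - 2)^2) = a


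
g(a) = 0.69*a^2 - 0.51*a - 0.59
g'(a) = 1.38*a - 0.51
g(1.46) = 0.14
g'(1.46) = 1.50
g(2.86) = 3.60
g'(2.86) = 3.44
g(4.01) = 8.46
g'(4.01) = 5.02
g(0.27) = -0.68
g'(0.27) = -0.14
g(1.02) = -0.39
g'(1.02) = 0.90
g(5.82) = 19.81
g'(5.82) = 7.52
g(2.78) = 3.32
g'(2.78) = 3.33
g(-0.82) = 0.29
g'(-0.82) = -1.64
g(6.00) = 21.19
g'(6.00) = 7.77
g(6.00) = 21.19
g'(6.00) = 7.77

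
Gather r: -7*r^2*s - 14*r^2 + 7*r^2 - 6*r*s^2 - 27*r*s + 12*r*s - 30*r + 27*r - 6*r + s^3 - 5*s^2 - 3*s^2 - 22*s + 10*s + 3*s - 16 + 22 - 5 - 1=r^2*(-7*s - 7) + r*(-6*s^2 - 15*s - 9) + s^3 - 8*s^2 - 9*s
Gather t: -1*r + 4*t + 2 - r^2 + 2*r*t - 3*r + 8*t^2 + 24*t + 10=-r^2 - 4*r + 8*t^2 + t*(2*r + 28) + 12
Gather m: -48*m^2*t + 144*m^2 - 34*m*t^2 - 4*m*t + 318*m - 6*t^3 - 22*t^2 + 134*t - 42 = m^2*(144 - 48*t) + m*(-34*t^2 - 4*t + 318) - 6*t^3 - 22*t^2 + 134*t - 42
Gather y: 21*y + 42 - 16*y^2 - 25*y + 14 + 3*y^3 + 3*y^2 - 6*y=3*y^3 - 13*y^2 - 10*y + 56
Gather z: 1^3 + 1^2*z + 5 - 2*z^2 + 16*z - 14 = -2*z^2 + 17*z - 8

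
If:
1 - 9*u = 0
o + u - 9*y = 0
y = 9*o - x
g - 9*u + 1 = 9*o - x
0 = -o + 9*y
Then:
No Solution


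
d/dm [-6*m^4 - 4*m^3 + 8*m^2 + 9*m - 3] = -24*m^3 - 12*m^2 + 16*m + 9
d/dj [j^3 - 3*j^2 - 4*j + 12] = 3*j^2 - 6*j - 4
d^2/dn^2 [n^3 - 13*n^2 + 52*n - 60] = 6*n - 26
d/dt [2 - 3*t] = -3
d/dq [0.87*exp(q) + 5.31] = 0.87*exp(q)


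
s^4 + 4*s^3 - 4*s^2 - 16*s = s*(s - 2)*(s + 2)*(s + 4)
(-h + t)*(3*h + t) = -3*h^2 + 2*h*t + t^2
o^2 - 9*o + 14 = (o - 7)*(o - 2)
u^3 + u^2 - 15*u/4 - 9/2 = (u - 2)*(u + 3/2)^2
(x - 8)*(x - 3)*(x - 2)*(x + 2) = x^4 - 11*x^3 + 20*x^2 + 44*x - 96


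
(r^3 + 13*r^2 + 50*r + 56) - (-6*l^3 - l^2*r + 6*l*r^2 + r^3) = 6*l^3 + l^2*r - 6*l*r^2 + 13*r^2 + 50*r + 56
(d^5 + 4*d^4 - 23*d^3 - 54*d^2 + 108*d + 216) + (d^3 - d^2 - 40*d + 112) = d^5 + 4*d^4 - 22*d^3 - 55*d^2 + 68*d + 328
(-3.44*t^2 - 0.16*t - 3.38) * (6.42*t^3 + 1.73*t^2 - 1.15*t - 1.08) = -22.0848*t^5 - 6.9784*t^4 - 18.0204*t^3 - 1.9482*t^2 + 4.0598*t + 3.6504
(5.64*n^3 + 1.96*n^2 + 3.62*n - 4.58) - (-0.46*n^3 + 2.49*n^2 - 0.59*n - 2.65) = 6.1*n^3 - 0.53*n^2 + 4.21*n - 1.93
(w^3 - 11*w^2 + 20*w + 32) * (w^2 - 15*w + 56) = w^5 - 26*w^4 + 241*w^3 - 884*w^2 + 640*w + 1792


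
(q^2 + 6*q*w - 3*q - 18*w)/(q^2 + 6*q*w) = (q - 3)/q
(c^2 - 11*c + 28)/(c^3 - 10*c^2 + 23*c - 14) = (c - 4)/(c^2 - 3*c + 2)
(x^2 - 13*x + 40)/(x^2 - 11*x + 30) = (x - 8)/(x - 6)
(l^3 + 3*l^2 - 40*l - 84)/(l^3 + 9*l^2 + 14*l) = (l - 6)/l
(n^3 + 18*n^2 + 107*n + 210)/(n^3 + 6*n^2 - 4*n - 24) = (n^2 + 12*n + 35)/(n^2 - 4)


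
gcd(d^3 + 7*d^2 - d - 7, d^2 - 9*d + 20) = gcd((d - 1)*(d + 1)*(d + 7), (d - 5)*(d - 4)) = 1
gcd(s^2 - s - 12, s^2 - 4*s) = s - 4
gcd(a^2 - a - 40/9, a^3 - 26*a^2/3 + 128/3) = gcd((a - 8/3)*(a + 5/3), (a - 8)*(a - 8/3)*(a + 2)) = a - 8/3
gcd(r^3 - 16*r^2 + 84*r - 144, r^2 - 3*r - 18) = r - 6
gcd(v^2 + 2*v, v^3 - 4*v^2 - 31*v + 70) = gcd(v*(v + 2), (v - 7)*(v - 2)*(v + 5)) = 1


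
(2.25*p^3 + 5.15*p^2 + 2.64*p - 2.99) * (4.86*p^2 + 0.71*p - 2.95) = 10.935*p^5 + 26.6265*p^4 + 9.8494*p^3 - 27.8495*p^2 - 9.9109*p + 8.8205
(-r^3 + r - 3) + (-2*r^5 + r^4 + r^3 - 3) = -2*r^5 + r^4 + r - 6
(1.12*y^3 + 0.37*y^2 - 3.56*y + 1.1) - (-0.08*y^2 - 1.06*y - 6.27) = 1.12*y^3 + 0.45*y^2 - 2.5*y + 7.37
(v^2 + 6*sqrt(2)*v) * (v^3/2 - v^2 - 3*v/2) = v^5/2 - v^4 + 3*sqrt(2)*v^4 - 6*sqrt(2)*v^3 - 3*v^3/2 - 9*sqrt(2)*v^2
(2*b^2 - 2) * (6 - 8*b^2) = -16*b^4 + 28*b^2 - 12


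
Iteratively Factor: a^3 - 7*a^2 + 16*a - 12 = (a - 3)*(a^2 - 4*a + 4) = (a - 3)*(a - 2)*(a - 2)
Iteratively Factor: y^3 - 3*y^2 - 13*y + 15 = (y - 5)*(y^2 + 2*y - 3) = (y - 5)*(y - 1)*(y + 3)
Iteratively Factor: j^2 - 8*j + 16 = (j - 4)*(j - 4)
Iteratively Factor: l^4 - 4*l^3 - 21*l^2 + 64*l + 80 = (l + 1)*(l^3 - 5*l^2 - 16*l + 80) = (l - 5)*(l + 1)*(l^2 - 16) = (l - 5)*(l + 1)*(l + 4)*(l - 4)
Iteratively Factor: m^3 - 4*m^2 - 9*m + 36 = (m + 3)*(m^2 - 7*m + 12) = (m - 3)*(m + 3)*(m - 4)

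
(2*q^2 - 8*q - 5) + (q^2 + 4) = 3*q^2 - 8*q - 1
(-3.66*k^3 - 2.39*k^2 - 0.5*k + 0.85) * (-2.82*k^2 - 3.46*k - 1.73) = 10.3212*k^5 + 19.4034*k^4 + 16.0112*k^3 + 3.4677*k^2 - 2.076*k - 1.4705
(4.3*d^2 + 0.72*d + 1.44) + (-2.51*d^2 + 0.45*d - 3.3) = 1.79*d^2 + 1.17*d - 1.86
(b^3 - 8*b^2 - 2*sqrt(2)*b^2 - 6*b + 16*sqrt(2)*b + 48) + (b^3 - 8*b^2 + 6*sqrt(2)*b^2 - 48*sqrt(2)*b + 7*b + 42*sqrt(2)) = 2*b^3 - 16*b^2 + 4*sqrt(2)*b^2 - 32*sqrt(2)*b + b + 48 + 42*sqrt(2)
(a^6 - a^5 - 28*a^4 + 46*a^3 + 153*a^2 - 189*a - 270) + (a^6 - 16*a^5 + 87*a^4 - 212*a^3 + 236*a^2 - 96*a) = 2*a^6 - 17*a^5 + 59*a^4 - 166*a^3 + 389*a^2 - 285*a - 270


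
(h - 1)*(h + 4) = h^2 + 3*h - 4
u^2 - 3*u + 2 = (u - 2)*(u - 1)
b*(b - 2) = b^2 - 2*b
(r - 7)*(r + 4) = r^2 - 3*r - 28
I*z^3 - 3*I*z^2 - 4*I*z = z*(z - 4)*(I*z + I)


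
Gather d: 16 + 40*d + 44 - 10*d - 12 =30*d + 48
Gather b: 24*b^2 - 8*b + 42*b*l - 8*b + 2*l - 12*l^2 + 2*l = 24*b^2 + b*(42*l - 16) - 12*l^2 + 4*l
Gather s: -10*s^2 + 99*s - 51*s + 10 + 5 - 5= -10*s^2 + 48*s + 10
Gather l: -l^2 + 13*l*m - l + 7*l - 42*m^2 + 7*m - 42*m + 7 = -l^2 + l*(13*m + 6) - 42*m^2 - 35*m + 7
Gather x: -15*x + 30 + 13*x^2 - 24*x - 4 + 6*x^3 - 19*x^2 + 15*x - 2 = 6*x^3 - 6*x^2 - 24*x + 24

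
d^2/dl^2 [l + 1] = 0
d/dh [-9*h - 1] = -9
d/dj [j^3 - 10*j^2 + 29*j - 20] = 3*j^2 - 20*j + 29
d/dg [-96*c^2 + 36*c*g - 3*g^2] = 36*c - 6*g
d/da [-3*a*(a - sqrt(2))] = -6*a + 3*sqrt(2)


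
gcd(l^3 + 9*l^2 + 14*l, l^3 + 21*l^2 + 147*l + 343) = l + 7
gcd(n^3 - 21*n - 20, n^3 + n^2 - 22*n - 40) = n^2 - n - 20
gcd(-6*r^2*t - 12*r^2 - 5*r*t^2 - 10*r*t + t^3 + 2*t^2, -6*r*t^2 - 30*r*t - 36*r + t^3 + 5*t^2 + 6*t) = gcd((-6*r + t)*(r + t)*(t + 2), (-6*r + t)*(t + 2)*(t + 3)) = 6*r*t + 12*r - t^2 - 2*t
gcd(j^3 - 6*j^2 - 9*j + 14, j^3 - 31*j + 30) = j - 1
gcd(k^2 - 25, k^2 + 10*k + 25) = k + 5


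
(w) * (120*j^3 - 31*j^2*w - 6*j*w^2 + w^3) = 120*j^3*w - 31*j^2*w^2 - 6*j*w^3 + w^4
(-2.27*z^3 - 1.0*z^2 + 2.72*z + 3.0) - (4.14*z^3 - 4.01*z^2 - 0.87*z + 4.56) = -6.41*z^3 + 3.01*z^2 + 3.59*z - 1.56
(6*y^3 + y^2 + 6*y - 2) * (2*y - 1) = 12*y^4 - 4*y^3 + 11*y^2 - 10*y + 2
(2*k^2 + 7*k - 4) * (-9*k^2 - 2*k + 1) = -18*k^4 - 67*k^3 + 24*k^2 + 15*k - 4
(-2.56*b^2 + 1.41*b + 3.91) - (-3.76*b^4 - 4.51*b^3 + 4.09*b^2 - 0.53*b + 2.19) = 3.76*b^4 + 4.51*b^3 - 6.65*b^2 + 1.94*b + 1.72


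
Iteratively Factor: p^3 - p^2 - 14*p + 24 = (p - 2)*(p^2 + p - 12) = (p - 2)*(p + 4)*(p - 3)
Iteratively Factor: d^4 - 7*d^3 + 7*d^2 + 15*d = (d)*(d^3 - 7*d^2 + 7*d + 15) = d*(d - 5)*(d^2 - 2*d - 3) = d*(d - 5)*(d + 1)*(d - 3)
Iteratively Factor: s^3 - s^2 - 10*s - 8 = (s + 2)*(s^2 - 3*s - 4) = (s - 4)*(s + 2)*(s + 1)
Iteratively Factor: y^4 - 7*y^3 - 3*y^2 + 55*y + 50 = (y + 2)*(y^3 - 9*y^2 + 15*y + 25) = (y - 5)*(y + 2)*(y^2 - 4*y - 5) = (y - 5)*(y + 1)*(y + 2)*(y - 5)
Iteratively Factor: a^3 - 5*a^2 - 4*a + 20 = (a + 2)*(a^2 - 7*a + 10) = (a - 5)*(a + 2)*(a - 2)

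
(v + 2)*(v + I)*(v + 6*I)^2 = v^4 + 2*v^3 + 13*I*v^3 - 48*v^2 + 26*I*v^2 - 96*v - 36*I*v - 72*I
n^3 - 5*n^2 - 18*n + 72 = (n - 6)*(n - 3)*(n + 4)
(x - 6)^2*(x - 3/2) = x^3 - 27*x^2/2 + 54*x - 54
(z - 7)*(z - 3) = z^2 - 10*z + 21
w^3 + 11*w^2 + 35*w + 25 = (w + 1)*(w + 5)^2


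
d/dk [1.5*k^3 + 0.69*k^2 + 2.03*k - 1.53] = 4.5*k^2 + 1.38*k + 2.03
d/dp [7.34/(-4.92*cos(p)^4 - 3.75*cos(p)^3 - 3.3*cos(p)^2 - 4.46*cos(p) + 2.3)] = -(144.4512*cos(p)^3 + 82.575*cos(p)^2 + 48.444*cos(p) + 32.7364)*sin(p)/(4.92*cos(p)^4 + 3.75*cos(p)^3 + 3.3*cos(p)^2 + 4.46*cos(p) - 2.3)^2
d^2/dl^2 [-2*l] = 0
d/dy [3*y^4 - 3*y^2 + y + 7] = 12*y^3 - 6*y + 1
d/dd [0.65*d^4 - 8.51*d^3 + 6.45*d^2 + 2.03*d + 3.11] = 2.6*d^3 - 25.53*d^2 + 12.9*d + 2.03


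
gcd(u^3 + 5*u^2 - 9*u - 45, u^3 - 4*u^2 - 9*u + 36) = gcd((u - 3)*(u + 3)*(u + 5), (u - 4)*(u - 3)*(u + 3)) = u^2 - 9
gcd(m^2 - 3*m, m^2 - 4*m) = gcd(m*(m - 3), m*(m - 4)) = m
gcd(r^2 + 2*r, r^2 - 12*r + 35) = 1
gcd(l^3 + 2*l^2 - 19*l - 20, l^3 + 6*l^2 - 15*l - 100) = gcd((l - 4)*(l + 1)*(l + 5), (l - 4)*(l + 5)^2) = l^2 + l - 20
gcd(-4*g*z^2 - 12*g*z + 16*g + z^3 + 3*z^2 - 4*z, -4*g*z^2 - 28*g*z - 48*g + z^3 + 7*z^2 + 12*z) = -4*g*z - 16*g + z^2 + 4*z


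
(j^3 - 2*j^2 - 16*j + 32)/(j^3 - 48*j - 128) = (j^2 - 6*j + 8)/(j^2 - 4*j - 32)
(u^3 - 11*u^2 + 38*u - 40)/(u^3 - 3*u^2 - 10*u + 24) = (u - 5)/(u + 3)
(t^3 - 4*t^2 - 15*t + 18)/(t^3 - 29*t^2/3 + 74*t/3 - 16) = 3*(t + 3)/(3*t - 8)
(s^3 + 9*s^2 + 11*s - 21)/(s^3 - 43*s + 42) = (s + 3)/(s - 6)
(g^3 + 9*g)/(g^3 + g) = (g^2 + 9)/(g^2 + 1)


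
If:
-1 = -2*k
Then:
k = 1/2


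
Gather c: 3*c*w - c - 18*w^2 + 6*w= c*(3*w - 1) - 18*w^2 + 6*w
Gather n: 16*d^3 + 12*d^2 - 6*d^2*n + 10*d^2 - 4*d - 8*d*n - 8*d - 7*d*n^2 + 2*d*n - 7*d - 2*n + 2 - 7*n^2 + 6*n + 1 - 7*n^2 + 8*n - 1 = 16*d^3 + 22*d^2 - 19*d + n^2*(-7*d - 14) + n*(-6*d^2 - 6*d + 12) + 2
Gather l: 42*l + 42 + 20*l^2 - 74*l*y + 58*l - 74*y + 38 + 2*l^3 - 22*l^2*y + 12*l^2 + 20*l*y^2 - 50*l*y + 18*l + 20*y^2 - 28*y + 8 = 2*l^3 + l^2*(32 - 22*y) + l*(20*y^2 - 124*y + 118) + 20*y^2 - 102*y + 88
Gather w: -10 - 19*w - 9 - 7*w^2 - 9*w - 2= -7*w^2 - 28*w - 21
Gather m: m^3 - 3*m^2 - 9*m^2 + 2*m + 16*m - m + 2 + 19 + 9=m^3 - 12*m^2 + 17*m + 30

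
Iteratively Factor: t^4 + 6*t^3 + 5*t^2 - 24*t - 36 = (t + 2)*(t^3 + 4*t^2 - 3*t - 18) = (t + 2)*(t + 3)*(t^2 + t - 6) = (t - 2)*(t + 2)*(t + 3)*(t + 3)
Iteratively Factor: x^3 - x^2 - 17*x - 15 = (x + 1)*(x^2 - 2*x - 15) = (x + 1)*(x + 3)*(x - 5)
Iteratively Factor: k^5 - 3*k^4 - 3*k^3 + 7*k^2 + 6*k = (k)*(k^4 - 3*k^3 - 3*k^2 + 7*k + 6) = k*(k - 3)*(k^3 - 3*k - 2) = k*(k - 3)*(k + 1)*(k^2 - k - 2) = k*(k - 3)*(k - 2)*(k + 1)*(k + 1)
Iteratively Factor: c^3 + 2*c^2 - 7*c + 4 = (c - 1)*(c^2 + 3*c - 4) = (c - 1)^2*(c + 4)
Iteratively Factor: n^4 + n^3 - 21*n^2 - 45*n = (n + 3)*(n^3 - 2*n^2 - 15*n) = n*(n + 3)*(n^2 - 2*n - 15) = n*(n + 3)^2*(n - 5)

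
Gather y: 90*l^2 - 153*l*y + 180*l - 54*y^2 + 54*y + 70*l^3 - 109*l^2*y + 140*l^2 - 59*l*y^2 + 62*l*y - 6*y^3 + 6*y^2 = 70*l^3 + 230*l^2 + 180*l - 6*y^3 + y^2*(-59*l - 48) + y*(-109*l^2 - 91*l + 54)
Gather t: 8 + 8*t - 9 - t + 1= 7*t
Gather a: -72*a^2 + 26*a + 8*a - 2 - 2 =-72*a^2 + 34*a - 4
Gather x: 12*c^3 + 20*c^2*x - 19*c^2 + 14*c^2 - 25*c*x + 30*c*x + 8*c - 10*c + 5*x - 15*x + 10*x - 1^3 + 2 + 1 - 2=12*c^3 - 5*c^2 - 2*c + x*(20*c^2 + 5*c)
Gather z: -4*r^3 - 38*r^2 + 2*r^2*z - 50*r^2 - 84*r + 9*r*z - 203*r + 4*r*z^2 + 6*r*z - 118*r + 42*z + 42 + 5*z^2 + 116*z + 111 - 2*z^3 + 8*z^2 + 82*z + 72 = -4*r^3 - 88*r^2 - 405*r - 2*z^3 + z^2*(4*r + 13) + z*(2*r^2 + 15*r + 240) + 225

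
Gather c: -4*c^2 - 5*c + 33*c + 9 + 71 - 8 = -4*c^2 + 28*c + 72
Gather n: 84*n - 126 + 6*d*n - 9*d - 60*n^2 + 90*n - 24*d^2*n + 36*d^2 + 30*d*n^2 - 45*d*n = 36*d^2 - 9*d + n^2*(30*d - 60) + n*(-24*d^2 - 39*d + 174) - 126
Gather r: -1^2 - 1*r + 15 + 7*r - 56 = 6*r - 42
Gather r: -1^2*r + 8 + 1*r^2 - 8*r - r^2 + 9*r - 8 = 0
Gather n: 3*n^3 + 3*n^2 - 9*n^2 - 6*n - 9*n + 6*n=3*n^3 - 6*n^2 - 9*n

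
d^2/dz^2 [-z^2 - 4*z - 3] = -2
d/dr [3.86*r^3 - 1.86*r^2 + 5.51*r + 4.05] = 11.58*r^2 - 3.72*r + 5.51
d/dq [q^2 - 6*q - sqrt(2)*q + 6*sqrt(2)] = 2*q - 6 - sqrt(2)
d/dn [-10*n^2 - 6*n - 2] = -20*n - 6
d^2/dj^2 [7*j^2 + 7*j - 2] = 14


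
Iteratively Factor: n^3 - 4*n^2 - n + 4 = (n + 1)*(n^2 - 5*n + 4) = (n - 4)*(n + 1)*(n - 1)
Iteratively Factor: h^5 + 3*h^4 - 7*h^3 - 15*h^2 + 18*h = (h - 2)*(h^4 + 5*h^3 + 3*h^2 - 9*h) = (h - 2)*(h + 3)*(h^3 + 2*h^2 - 3*h) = h*(h - 2)*(h + 3)*(h^2 + 2*h - 3) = h*(h - 2)*(h - 1)*(h + 3)*(h + 3)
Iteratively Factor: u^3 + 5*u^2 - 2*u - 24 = (u + 3)*(u^2 + 2*u - 8) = (u - 2)*(u + 3)*(u + 4)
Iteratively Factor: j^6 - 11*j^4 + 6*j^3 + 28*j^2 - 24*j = (j - 2)*(j^5 + 2*j^4 - 7*j^3 - 8*j^2 + 12*j) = (j - 2)*(j + 2)*(j^4 - 7*j^2 + 6*j) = j*(j - 2)*(j + 2)*(j^3 - 7*j + 6) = j*(j - 2)^2*(j + 2)*(j^2 + 2*j - 3) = j*(j - 2)^2*(j + 2)*(j + 3)*(j - 1)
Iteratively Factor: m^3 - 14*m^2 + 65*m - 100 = (m - 5)*(m^2 - 9*m + 20) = (m - 5)^2*(m - 4)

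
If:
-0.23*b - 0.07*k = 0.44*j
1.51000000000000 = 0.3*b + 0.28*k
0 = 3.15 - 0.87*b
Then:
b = 3.62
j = -2.13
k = 1.51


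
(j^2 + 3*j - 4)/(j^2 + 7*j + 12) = (j - 1)/(j + 3)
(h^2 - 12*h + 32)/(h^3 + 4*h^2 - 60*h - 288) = (h - 4)/(h^2 + 12*h + 36)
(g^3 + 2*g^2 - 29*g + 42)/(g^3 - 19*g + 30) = (g + 7)/(g + 5)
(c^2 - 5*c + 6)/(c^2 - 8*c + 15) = (c - 2)/(c - 5)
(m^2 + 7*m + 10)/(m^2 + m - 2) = (m + 5)/(m - 1)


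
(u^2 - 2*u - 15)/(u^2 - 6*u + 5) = (u + 3)/(u - 1)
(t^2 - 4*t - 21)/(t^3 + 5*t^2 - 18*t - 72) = (t - 7)/(t^2 + 2*t - 24)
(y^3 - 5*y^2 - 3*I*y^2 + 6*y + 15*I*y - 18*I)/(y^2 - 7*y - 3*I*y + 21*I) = (y^2 - 5*y + 6)/(y - 7)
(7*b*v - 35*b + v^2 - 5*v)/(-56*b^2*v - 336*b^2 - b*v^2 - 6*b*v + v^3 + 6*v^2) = (v - 5)/(-8*b*v - 48*b + v^2 + 6*v)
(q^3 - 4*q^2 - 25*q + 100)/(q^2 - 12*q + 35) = (q^2 + q - 20)/(q - 7)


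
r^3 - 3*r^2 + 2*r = r*(r - 2)*(r - 1)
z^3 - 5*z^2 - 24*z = z*(z - 8)*(z + 3)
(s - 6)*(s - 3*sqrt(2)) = s^2 - 6*s - 3*sqrt(2)*s + 18*sqrt(2)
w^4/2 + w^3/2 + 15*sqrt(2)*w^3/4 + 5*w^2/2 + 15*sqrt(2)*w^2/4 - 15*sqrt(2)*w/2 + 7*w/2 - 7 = (w/2 + 1)*(w - 1)*(w + sqrt(2)/2)*(w + 7*sqrt(2))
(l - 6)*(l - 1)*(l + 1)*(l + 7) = l^4 + l^3 - 43*l^2 - l + 42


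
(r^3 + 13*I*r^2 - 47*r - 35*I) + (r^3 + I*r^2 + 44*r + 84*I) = 2*r^3 + 14*I*r^2 - 3*r + 49*I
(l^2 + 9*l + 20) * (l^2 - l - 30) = l^4 + 8*l^3 - 19*l^2 - 290*l - 600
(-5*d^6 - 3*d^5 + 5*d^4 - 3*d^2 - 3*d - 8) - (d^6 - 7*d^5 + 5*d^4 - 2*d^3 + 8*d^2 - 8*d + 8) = -6*d^6 + 4*d^5 + 2*d^3 - 11*d^2 + 5*d - 16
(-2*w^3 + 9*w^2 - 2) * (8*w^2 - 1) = -16*w^5 + 72*w^4 + 2*w^3 - 25*w^2 + 2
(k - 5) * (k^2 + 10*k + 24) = k^3 + 5*k^2 - 26*k - 120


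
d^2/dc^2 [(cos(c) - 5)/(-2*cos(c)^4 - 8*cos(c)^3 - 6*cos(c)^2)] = 3*(12*sin(c)^6/cos(c)^4 - 3*sin(c)^2*cos(c) - 131*cos(c) - 312*tan(c)^4 - 55/cos(c) - 262/cos(c)^2 + 314/cos(c)^3 + 390/cos(c)^4)/(2*(cos(c) + 1)^3*(cos(c) + 3)^3)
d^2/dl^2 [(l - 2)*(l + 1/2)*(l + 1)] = 6*l - 1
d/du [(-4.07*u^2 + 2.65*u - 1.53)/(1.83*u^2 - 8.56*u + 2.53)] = (29.9897*u^2 - 14.9944*u - 6.3923)/(3.3489*u^4 - 31.3296*u^3 + 82.5334*u^2 - 43.3136*u + 6.4009)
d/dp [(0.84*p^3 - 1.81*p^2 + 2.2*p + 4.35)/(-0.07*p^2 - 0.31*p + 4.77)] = (-0.0588*p^4 - 0.5208*p^3 + 12.7355*p^2 - 16.6584*p + 11.8425)/(0.0049*p^4 + 0.0434*p^3 - 0.5717*p^2 - 2.9574*p + 22.7529)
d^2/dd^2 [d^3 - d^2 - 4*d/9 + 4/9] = 6*d - 2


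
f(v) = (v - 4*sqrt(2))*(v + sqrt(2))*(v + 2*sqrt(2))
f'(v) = (v - 4*sqrt(2))*(v + sqrt(2)) + (v - 4*sqrt(2))*(v + 2*sqrt(2)) + (v + sqrt(2))*(v + 2*sqrt(2))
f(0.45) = -31.82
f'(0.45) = -20.67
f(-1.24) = -1.91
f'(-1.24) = -11.88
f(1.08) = -44.62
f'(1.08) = -19.56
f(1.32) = -49.19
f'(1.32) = -18.51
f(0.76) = -38.21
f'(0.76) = -20.42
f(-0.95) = -5.76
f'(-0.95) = -14.61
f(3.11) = -68.43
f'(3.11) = 0.22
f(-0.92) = -6.20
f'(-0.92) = -14.86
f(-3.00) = -2.36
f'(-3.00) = 15.49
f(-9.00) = -686.18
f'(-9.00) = 248.46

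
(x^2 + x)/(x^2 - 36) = x*(x + 1)/(x^2 - 36)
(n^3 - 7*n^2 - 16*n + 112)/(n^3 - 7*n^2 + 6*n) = (n^3 - 7*n^2 - 16*n + 112)/(n*(n^2 - 7*n + 6))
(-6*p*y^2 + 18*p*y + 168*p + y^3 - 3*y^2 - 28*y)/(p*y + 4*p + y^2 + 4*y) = (-6*p*y + 42*p + y^2 - 7*y)/(p + y)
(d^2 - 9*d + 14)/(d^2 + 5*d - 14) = (d - 7)/(d + 7)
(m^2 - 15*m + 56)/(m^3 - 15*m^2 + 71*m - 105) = (m - 8)/(m^2 - 8*m + 15)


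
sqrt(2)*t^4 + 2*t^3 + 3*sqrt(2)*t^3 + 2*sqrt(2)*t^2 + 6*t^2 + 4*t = t*(t + 2)*(t + sqrt(2))*(sqrt(2)*t + sqrt(2))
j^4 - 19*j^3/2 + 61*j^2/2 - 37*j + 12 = (j - 4)*(j - 3)*(j - 2)*(j - 1/2)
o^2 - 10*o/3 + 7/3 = (o - 7/3)*(o - 1)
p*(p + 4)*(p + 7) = p^3 + 11*p^2 + 28*p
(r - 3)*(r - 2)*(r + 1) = r^3 - 4*r^2 + r + 6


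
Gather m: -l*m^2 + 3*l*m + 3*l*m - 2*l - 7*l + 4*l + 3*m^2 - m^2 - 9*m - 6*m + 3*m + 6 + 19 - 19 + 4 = -5*l + m^2*(2 - l) + m*(6*l - 12) + 10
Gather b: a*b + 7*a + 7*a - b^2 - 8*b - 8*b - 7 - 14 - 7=14*a - b^2 + b*(a - 16) - 28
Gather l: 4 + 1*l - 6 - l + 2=0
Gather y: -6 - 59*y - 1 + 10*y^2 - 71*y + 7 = 10*y^2 - 130*y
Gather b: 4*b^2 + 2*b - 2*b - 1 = 4*b^2 - 1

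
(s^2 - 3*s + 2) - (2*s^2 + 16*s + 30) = -s^2 - 19*s - 28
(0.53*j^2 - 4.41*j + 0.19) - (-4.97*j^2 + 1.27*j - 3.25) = 5.5*j^2 - 5.68*j + 3.44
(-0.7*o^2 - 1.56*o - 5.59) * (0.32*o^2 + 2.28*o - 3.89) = -0.224*o^4 - 2.0952*o^3 - 2.6226*o^2 - 6.6768*o + 21.7451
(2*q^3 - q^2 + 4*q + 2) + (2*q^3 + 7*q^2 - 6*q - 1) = 4*q^3 + 6*q^2 - 2*q + 1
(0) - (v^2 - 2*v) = -v^2 + 2*v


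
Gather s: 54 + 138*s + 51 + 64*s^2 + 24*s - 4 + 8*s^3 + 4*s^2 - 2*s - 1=8*s^3 + 68*s^2 + 160*s + 100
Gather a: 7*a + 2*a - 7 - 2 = 9*a - 9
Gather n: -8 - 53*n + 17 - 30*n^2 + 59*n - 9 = -30*n^2 + 6*n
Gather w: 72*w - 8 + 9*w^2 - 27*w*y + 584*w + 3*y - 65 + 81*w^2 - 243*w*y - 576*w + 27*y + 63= 90*w^2 + w*(80 - 270*y) + 30*y - 10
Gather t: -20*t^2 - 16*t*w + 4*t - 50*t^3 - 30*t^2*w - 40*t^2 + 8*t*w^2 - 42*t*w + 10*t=-50*t^3 + t^2*(-30*w - 60) + t*(8*w^2 - 58*w + 14)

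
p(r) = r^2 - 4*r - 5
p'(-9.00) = -22.00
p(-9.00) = 112.00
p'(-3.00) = -10.00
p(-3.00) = 16.00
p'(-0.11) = -4.22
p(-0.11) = -4.55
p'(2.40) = 0.80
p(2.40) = -8.84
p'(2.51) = 1.02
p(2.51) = -8.74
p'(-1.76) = -7.52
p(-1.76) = 5.14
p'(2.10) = 0.20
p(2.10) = -8.99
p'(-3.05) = -10.10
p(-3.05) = 16.50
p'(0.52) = -2.96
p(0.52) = -6.81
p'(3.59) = 3.18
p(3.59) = -6.47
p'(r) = 2*r - 4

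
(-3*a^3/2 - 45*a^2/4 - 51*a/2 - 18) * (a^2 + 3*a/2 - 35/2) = -3*a^5/2 - 27*a^4/2 - 129*a^3/8 + 1125*a^2/8 + 1677*a/4 + 315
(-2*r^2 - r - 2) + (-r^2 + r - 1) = -3*r^2 - 3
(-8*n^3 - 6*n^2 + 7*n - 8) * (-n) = 8*n^4 + 6*n^3 - 7*n^2 + 8*n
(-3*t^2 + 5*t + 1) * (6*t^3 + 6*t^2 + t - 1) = -18*t^5 + 12*t^4 + 33*t^3 + 14*t^2 - 4*t - 1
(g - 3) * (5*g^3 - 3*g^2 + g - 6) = 5*g^4 - 18*g^3 + 10*g^2 - 9*g + 18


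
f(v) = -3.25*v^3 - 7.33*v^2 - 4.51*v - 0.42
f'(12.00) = -1584.43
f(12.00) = -6726.06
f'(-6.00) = -267.55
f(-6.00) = 464.76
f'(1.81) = -62.99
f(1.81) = -51.87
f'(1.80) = -62.49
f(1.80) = -51.24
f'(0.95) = -27.24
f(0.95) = -14.11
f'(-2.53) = -29.83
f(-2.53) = 16.70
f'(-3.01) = -48.72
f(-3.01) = 35.37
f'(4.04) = -222.87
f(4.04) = -352.58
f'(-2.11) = -16.99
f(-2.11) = 6.99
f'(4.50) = -267.92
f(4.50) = -465.30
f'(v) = -9.75*v^2 - 14.66*v - 4.51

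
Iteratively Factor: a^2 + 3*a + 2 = (a + 2)*(a + 1)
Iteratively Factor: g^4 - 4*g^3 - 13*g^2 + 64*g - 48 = (g - 3)*(g^3 - g^2 - 16*g + 16) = (g - 4)*(g - 3)*(g^2 + 3*g - 4) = (g - 4)*(g - 3)*(g + 4)*(g - 1)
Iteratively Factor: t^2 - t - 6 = (t - 3)*(t + 2)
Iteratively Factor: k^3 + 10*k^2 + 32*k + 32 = (k + 4)*(k^2 + 6*k + 8) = (k + 4)^2*(k + 2)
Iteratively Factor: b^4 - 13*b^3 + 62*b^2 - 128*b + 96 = (b - 3)*(b^3 - 10*b^2 + 32*b - 32) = (b - 4)*(b - 3)*(b^2 - 6*b + 8) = (b - 4)*(b - 3)*(b - 2)*(b - 4)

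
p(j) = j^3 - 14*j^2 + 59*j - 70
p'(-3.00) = 170.00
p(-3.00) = -400.00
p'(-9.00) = 554.00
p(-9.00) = -2464.00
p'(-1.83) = 120.29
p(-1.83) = -230.98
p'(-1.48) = 107.01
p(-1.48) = -191.23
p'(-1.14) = 94.82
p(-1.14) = -156.94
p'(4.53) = -6.28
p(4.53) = 2.94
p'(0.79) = 38.75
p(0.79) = -31.63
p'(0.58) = 43.77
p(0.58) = -40.29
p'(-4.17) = 227.93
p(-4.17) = -631.99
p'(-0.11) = 62.12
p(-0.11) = -76.66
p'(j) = 3*j^2 - 28*j + 59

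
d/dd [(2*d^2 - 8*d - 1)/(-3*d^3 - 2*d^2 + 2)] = (-d*(9*d + 4)*(-2*d^2 + 8*d + 1) + 4*(2 - d)*(3*d^3 + 2*d^2 - 2))/(3*d^3 + 2*d^2 - 2)^2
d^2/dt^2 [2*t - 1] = 0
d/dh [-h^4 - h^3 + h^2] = h*(-4*h^2 - 3*h + 2)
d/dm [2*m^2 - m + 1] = 4*m - 1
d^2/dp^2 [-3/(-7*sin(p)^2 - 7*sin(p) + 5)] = 21*(-28*sin(p)^4 - 21*sin(p)^3 + 15*sin(p)^2 + 37*sin(p) + 24)/(7*sin(p)^2 + 7*sin(p) - 5)^3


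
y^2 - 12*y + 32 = (y - 8)*(y - 4)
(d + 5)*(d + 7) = d^2 + 12*d + 35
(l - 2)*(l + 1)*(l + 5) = l^3 + 4*l^2 - 7*l - 10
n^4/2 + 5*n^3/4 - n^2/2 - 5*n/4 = n*(n/2 + 1/2)*(n - 1)*(n + 5/2)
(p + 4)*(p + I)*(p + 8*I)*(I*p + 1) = I*p^4 - 8*p^3 + 4*I*p^3 - 32*p^2 + I*p^2 - 8*p + 4*I*p - 32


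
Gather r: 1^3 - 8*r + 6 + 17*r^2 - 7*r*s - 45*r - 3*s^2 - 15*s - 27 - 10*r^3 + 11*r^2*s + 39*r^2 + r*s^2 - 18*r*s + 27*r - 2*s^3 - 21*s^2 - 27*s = -10*r^3 + r^2*(11*s + 56) + r*(s^2 - 25*s - 26) - 2*s^3 - 24*s^2 - 42*s - 20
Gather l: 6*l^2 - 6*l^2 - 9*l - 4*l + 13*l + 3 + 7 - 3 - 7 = 0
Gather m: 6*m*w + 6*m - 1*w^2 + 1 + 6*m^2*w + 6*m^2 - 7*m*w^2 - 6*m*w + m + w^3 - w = m^2*(6*w + 6) + m*(7 - 7*w^2) + w^3 - w^2 - w + 1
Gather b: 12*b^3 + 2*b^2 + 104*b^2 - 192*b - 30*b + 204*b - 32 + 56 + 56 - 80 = 12*b^3 + 106*b^2 - 18*b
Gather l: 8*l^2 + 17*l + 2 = 8*l^2 + 17*l + 2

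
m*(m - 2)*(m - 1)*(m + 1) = m^4 - 2*m^3 - m^2 + 2*m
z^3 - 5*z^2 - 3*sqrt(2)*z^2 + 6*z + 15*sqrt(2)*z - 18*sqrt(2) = (z - 3)*(z - 2)*(z - 3*sqrt(2))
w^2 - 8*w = w*(w - 8)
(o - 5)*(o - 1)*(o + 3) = o^3 - 3*o^2 - 13*o + 15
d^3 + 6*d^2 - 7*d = d*(d - 1)*(d + 7)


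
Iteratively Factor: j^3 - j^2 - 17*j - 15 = (j + 1)*(j^2 - 2*j - 15) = (j - 5)*(j + 1)*(j + 3)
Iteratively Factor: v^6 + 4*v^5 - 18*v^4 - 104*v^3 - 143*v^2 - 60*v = (v)*(v^5 + 4*v^4 - 18*v^3 - 104*v^2 - 143*v - 60) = v*(v + 3)*(v^4 + v^3 - 21*v^2 - 41*v - 20) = v*(v + 1)*(v + 3)*(v^3 - 21*v - 20) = v*(v - 5)*(v + 1)*(v + 3)*(v^2 + 5*v + 4) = v*(v - 5)*(v + 1)^2*(v + 3)*(v + 4)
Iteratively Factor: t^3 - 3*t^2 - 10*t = (t + 2)*(t^2 - 5*t) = (t - 5)*(t + 2)*(t)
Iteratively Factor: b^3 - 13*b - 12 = (b + 3)*(b^2 - 3*b - 4) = (b + 1)*(b + 3)*(b - 4)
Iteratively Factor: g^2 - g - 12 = (g + 3)*(g - 4)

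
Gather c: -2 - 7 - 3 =-12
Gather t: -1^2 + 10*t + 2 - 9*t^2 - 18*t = -9*t^2 - 8*t + 1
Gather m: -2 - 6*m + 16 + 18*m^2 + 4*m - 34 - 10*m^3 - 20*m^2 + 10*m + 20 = -10*m^3 - 2*m^2 + 8*m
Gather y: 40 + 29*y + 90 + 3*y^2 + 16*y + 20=3*y^2 + 45*y + 150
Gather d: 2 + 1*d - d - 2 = 0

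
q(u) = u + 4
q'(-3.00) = 1.00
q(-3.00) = 1.00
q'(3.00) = 1.00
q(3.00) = 7.00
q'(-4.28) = 1.00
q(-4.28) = -0.28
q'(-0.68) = 1.00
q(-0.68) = 3.32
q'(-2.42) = 1.00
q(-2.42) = 1.58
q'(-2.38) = 1.00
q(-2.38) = 1.62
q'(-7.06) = 1.00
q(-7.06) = -3.06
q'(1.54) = 1.00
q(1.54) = 5.54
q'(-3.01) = 1.00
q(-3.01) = 0.99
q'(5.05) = 1.00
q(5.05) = 9.05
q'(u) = 1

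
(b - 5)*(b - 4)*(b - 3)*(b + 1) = b^4 - 11*b^3 + 35*b^2 - 13*b - 60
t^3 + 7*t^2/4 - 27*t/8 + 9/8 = (t - 3/4)*(t - 1/2)*(t + 3)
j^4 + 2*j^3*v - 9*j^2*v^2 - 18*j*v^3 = j*(j - 3*v)*(j + 2*v)*(j + 3*v)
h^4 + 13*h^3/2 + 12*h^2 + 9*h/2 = h*(h + 1/2)*(h + 3)^2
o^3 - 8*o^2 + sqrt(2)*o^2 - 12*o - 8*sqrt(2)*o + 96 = (o - 8)*(o - 2*sqrt(2))*(o + 3*sqrt(2))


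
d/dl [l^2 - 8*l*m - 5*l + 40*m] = 2*l - 8*m - 5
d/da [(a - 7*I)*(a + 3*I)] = 2*a - 4*I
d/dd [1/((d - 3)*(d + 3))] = -2*d/(d^4 - 18*d^2 + 81)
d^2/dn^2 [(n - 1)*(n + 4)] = 2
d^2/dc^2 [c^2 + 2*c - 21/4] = 2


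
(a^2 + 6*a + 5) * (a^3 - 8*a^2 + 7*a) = a^5 - 2*a^4 - 36*a^3 + 2*a^2 + 35*a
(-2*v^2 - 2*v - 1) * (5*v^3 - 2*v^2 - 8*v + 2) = -10*v^5 - 6*v^4 + 15*v^3 + 14*v^2 + 4*v - 2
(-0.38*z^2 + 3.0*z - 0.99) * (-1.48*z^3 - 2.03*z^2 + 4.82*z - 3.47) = 0.5624*z^5 - 3.6686*z^4 - 6.4564*z^3 + 17.7883*z^2 - 15.1818*z + 3.4353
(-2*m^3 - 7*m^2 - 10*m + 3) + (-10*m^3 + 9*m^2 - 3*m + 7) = -12*m^3 + 2*m^2 - 13*m + 10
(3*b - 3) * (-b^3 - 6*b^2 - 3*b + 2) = -3*b^4 - 15*b^3 + 9*b^2 + 15*b - 6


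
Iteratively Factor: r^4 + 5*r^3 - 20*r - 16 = (r + 1)*(r^3 + 4*r^2 - 4*r - 16) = (r + 1)*(r + 4)*(r^2 - 4) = (r + 1)*(r + 2)*(r + 4)*(r - 2)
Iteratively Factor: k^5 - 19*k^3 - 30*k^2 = (k + 2)*(k^4 - 2*k^3 - 15*k^2) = (k + 2)*(k + 3)*(k^3 - 5*k^2) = k*(k + 2)*(k + 3)*(k^2 - 5*k) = k*(k - 5)*(k + 2)*(k + 3)*(k)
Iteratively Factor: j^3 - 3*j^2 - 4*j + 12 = (j + 2)*(j^2 - 5*j + 6) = (j - 3)*(j + 2)*(j - 2)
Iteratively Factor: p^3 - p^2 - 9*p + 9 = (p + 3)*(p^2 - 4*p + 3) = (p - 3)*(p + 3)*(p - 1)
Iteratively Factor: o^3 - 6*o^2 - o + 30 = (o - 5)*(o^2 - o - 6) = (o - 5)*(o - 3)*(o + 2)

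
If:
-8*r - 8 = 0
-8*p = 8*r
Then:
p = 1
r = -1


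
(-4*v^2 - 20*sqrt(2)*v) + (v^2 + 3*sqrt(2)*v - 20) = -3*v^2 - 17*sqrt(2)*v - 20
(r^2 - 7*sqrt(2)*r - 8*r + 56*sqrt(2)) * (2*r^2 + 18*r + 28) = 2*r^4 - 14*sqrt(2)*r^3 + 2*r^3 - 116*r^2 - 14*sqrt(2)*r^2 - 224*r + 812*sqrt(2)*r + 1568*sqrt(2)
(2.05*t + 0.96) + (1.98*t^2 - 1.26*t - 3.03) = 1.98*t^2 + 0.79*t - 2.07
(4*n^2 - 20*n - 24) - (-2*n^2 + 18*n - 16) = 6*n^2 - 38*n - 8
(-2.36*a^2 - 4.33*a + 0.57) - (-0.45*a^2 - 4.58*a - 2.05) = -1.91*a^2 + 0.25*a + 2.62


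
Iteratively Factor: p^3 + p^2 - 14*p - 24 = (p + 2)*(p^2 - p - 12) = (p + 2)*(p + 3)*(p - 4)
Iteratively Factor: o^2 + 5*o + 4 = (o + 1)*(o + 4)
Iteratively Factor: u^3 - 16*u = (u - 4)*(u^2 + 4*u) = u*(u - 4)*(u + 4)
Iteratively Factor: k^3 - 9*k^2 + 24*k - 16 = (k - 4)*(k^2 - 5*k + 4) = (k - 4)*(k - 1)*(k - 4)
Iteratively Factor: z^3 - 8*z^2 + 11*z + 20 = (z - 4)*(z^2 - 4*z - 5) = (z - 4)*(z + 1)*(z - 5)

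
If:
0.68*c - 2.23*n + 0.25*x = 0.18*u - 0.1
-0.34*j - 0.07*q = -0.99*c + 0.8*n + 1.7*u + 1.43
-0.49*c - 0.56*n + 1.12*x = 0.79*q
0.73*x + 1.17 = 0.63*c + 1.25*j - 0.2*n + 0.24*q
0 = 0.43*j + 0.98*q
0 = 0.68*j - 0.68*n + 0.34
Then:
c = 3.03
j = 0.64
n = 1.14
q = -0.28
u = 0.27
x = 1.70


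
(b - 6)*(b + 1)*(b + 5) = b^3 - 31*b - 30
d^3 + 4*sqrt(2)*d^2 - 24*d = d*(d - 2*sqrt(2))*(d + 6*sqrt(2))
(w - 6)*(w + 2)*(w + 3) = w^3 - w^2 - 24*w - 36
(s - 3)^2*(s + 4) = s^3 - 2*s^2 - 15*s + 36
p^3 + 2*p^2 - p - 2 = (p - 1)*(p + 1)*(p + 2)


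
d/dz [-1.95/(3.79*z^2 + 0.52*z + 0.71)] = (14.781*z + 1.014)/(3.79*z^2 + 0.52*z + 0.71)^2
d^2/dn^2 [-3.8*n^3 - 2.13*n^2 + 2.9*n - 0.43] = -22.8*n - 4.26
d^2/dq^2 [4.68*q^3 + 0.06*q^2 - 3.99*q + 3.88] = 28.08*q + 0.12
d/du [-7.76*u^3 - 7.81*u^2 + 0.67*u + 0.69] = -23.28*u^2 - 15.62*u + 0.67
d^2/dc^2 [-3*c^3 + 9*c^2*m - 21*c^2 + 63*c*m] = -18*c + 18*m - 42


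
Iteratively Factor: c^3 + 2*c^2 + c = (c + 1)*(c^2 + c) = c*(c + 1)*(c + 1)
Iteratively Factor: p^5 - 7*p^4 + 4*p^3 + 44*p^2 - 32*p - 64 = (p - 4)*(p^4 - 3*p^3 - 8*p^2 + 12*p + 16) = (p - 4)*(p - 2)*(p^3 - p^2 - 10*p - 8) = (p - 4)*(p - 2)*(p + 2)*(p^2 - 3*p - 4) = (p - 4)*(p - 2)*(p + 1)*(p + 2)*(p - 4)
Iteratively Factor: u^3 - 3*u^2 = (u - 3)*(u^2) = u*(u - 3)*(u)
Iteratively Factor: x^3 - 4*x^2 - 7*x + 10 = (x + 2)*(x^2 - 6*x + 5) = (x - 5)*(x + 2)*(x - 1)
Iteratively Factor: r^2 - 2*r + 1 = (r - 1)*(r - 1)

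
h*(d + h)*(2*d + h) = 2*d^2*h + 3*d*h^2 + h^3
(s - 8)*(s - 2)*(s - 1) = s^3 - 11*s^2 + 26*s - 16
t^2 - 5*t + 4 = (t - 4)*(t - 1)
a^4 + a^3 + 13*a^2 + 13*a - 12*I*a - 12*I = (a + 1)*(a - 3*I)*(a - I)*(a + 4*I)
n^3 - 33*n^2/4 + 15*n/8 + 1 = (n - 8)*(n - 1/2)*(n + 1/4)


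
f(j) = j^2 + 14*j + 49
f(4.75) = 138.06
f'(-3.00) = 8.00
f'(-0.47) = 13.06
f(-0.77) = 38.81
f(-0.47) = 42.64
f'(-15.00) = -16.00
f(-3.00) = 16.00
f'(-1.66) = 10.68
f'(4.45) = 22.90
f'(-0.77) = 12.46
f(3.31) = 106.30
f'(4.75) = 23.50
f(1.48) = 71.91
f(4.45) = 131.10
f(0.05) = 49.70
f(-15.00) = 64.00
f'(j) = 2*j + 14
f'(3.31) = 20.62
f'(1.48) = 16.96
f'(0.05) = 14.10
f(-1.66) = 28.52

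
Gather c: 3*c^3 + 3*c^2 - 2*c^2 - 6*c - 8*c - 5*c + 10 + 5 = 3*c^3 + c^2 - 19*c + 15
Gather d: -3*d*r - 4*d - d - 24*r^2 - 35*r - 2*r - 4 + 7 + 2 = d*(-3*r - 5) - 24*r^2 - 37*r + 5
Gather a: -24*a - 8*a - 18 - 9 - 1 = -32*a - 28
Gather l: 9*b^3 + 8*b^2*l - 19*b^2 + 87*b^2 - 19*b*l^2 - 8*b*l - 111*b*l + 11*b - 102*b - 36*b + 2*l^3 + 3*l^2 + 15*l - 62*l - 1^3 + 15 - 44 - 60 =9*b^3 + 68*b^2 - 127*b + 2*l^3 + l^2*(3 - 19*b) + l*(8*b^2 - 119*b - 47) - 90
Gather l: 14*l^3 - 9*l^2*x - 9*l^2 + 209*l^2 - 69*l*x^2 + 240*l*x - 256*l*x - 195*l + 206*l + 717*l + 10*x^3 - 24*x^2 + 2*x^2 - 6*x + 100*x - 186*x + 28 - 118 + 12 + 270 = 14*l^3 + l^2*(200 - 9*x) + l*(-69*x^2 - 16*x + 728) + 10*x^3 - 22*x^2 - 92*x + 192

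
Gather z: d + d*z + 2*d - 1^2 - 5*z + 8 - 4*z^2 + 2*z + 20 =3*d - 4*z^2 + z*(d - 3) + 27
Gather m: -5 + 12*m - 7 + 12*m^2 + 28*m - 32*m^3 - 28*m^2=-32*m^3 - 16*m^2 + 40*m - 12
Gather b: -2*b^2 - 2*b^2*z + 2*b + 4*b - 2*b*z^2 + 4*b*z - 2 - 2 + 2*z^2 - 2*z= b^2*(-2*z - 2) + b*(-2*z^2 + 4*z + 6) + 2*z^2 - 2*z - 4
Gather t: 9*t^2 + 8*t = 9*t^2 + 8*t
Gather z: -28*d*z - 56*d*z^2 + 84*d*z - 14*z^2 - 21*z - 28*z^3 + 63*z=-28*z^3 + z^2*(-56*d - 14) + z*(56*d + 42)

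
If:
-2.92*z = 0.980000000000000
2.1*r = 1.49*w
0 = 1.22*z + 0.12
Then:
No Solution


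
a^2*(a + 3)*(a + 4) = a^4 + 7*a^3 + 12*a^2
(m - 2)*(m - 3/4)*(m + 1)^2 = m^4 - 3*m^3/4 - 3*m^2 + m/4 + 3/2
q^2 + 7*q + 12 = (q + 3)*(q + 4)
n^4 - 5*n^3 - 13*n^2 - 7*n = n*(n - 7)*(n + 1)^2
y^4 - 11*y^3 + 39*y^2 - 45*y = y*(y - 5)*(y - 3)^2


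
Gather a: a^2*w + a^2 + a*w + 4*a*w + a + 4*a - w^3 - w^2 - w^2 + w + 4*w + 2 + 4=a^2*(w + 1) + a*(5*w + 5) - w^3 - 2*w^2 + 5*w + 6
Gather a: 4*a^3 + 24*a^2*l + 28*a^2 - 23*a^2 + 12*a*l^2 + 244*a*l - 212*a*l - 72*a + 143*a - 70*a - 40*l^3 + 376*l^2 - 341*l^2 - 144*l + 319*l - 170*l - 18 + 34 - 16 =4*a^3 + a^2*(24*l + 5) + a*(12*l^2 + 32*l + 1) - 40*l^3 + 35*l^2 + 5*l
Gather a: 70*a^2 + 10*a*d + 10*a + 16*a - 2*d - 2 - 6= 70*a^2 + a*(10*d + 26) - 2*d - 8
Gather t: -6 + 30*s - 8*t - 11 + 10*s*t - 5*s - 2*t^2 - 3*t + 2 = 25*s - 2*t^2 + t*(10*s - 11) - 15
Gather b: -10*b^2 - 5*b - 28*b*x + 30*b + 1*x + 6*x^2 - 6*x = -10*b^2 + b*(25 - 28*x) + 6*x^2 - 5*x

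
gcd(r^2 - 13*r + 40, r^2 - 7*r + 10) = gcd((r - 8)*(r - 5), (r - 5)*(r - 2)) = r - 5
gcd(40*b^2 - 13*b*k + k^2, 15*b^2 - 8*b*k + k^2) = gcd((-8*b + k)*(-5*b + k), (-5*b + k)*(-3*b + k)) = 5*b - k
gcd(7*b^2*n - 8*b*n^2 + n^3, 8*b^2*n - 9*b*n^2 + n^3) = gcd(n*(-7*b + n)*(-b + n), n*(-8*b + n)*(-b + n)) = b*n - n^2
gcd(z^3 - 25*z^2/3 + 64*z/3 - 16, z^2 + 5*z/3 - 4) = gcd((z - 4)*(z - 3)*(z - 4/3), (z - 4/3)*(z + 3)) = z - 4/3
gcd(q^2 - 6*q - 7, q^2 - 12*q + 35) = q - 7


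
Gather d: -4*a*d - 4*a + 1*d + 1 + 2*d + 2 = -4*a + d*(3 - 4*a) + 3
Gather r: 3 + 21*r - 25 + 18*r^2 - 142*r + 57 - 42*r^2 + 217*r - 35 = -24*r^2 + 96*r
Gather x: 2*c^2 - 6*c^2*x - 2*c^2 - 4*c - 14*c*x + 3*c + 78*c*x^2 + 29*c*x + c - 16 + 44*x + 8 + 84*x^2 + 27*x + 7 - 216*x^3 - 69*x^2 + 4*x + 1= -216*x^3 + x^2*(78*c + 15) + x*(-6*c^2 + 15*c + 75)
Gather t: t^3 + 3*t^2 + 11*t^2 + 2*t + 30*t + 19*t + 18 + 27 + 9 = t^3 + 14*t^2 + 51*t + 54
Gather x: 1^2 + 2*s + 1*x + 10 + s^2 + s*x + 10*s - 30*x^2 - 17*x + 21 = s^2 + 12*s - 30*x^2 + x*(s - 16) + 32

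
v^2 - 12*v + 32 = (v - 8)*(v - 4)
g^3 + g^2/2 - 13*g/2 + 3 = (g - 2)*(g - 1/2)*(g + 3)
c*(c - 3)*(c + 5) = c^3 + 2*c^2 - 15*c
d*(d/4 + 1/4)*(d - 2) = d^3/4 - d^2/4 - d/2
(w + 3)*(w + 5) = w^2 + 8*w + 15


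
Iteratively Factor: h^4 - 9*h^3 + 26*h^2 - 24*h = (h)*(h^3 - 9*h^2 + 26*h - 24) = h*(h - 3)*(h^2 - 6*h + 8) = h*(h - 4)*(h - 3)*(h - 2)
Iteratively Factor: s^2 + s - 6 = (s - 2)*(s + 3)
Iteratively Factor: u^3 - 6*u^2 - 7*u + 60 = (u + 3)*(u^2 - 9*u + 20) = (u - 5)*(u + 3)*(u - 4)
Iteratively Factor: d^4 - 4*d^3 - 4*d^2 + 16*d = (d - 2)*(d^3 - 2*d^2 - 8*d) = (d - 2)*(d + 2)*(d^2 - 4*d) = (d - 4)*(d - 2)*(d + 2)*(d)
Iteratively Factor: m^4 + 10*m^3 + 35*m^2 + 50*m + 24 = (m + 4)*(m^3 + 6*m^2 + 11*m + 6) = (m + 1)*(m + 4)*(m^2 + 5*m + 6) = (m + 1)*(m + 3)*(m + 4)*(m + 2)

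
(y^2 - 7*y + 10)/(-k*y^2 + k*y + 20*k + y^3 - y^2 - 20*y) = (y - 2)/(-k*y - 4*k + y^2 + 4*y)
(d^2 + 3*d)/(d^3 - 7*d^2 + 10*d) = (d + 3)/(d^2 - 7*d + 10)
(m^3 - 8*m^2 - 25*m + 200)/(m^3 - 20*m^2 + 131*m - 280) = (m + 5)/(m - 7)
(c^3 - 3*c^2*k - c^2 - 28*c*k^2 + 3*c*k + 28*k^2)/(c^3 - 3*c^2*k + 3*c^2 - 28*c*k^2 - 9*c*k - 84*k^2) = (c - 1)/(c + 3)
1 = 1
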